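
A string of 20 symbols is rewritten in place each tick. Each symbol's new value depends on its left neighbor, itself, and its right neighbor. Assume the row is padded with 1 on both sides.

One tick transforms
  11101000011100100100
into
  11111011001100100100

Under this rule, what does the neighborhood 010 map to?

At position 4 the neighborhood is 010; the next row has 1 there.

1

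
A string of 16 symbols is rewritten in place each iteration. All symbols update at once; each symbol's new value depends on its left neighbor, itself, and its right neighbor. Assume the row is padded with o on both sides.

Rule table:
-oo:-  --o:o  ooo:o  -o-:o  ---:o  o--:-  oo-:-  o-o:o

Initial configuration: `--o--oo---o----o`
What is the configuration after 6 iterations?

--oo-o-o-o-o-ooo

iteration 1: -oo-o---ooo-ooo-
iteration 2: o--oo-oo-o-o-o-o
iteration 3: --o--o--ooooooo-
iteration 4: -oo-oo-o-ooooo-o
iteration 5: o--o--ooo-ooo-o-
iteration 6: --oo-o-o-o-o-ooo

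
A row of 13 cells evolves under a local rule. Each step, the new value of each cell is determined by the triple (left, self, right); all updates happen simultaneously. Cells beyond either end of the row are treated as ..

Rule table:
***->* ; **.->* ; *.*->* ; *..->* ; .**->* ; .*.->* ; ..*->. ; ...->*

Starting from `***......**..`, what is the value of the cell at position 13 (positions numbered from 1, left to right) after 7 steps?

*

********.****
*************
*************  (fixed point — unchanged through step 7)
position 13 holds *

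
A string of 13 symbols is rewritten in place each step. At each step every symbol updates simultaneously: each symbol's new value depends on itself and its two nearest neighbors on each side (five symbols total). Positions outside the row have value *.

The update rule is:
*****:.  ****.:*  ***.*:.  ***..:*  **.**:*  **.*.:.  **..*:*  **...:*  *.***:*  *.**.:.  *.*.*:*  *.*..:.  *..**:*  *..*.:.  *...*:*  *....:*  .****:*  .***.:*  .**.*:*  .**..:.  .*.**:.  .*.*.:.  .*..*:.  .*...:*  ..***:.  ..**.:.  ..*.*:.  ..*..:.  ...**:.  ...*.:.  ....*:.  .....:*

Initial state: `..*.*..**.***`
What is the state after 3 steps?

..****...*.**

*.....*.****.
****....***.*
..****...*.**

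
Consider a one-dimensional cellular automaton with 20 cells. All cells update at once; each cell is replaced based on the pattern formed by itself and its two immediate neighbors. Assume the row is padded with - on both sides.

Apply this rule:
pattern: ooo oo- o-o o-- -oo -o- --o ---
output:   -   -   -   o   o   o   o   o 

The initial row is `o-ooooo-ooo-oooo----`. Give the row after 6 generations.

o-ooooooooooooooooo-

generation 1: o-o-----o---o---oooo
generation 2: o-ooooooooooooooo---
generation 3: o-o--------------ooo
generation 4: o-oooooooooooooooo--
generation 5: o-o---------------oo
generation 6: o-ooooooooooooooooo-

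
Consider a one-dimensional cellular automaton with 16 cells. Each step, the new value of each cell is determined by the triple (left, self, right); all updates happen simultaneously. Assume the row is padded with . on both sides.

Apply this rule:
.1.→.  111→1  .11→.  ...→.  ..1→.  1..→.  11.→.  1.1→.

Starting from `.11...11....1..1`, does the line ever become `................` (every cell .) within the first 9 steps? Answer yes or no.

step 1: ................
all cells are . at step 1

yes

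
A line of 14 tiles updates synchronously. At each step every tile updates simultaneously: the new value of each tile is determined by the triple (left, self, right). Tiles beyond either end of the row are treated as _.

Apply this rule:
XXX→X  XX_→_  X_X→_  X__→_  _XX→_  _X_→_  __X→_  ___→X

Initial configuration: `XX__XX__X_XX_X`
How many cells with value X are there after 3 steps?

12

______________
XXXXXXXXXXXXXX
_XXXXXXXXXXXX_
count of X: 12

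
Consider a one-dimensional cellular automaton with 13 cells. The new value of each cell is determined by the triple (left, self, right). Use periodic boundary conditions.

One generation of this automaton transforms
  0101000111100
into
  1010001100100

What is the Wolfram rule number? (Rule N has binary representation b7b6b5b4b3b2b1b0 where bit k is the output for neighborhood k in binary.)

position 8: 111 → 0  (bit 7 = 0)
position 10: 110 → 1  (bit 6 = 1)
position 2: 101 → 1  (bit 5 = 1)
position 4: 100 → 0  (bit 4 = 0)
position 7: 011 → 1  (bit 3 = 1)
position 1: 010 → 0  (bit 2 = 0)
position 0: 001 → 1  (bit 1 = 1)
position 5: 000 → 0  (bit 0 = 0)
bits b7..b0 = 01101010 = 106

106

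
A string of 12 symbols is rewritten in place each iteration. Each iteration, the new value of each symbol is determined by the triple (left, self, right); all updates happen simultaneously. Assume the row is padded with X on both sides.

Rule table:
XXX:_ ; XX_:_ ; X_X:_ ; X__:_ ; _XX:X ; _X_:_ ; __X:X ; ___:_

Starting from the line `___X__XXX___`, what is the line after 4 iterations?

__XX____XX__

iteration 1: __X__XX____X
iteration 2: _X__XX____XX
iteration 3: ___XX____XX_
iteration 4: __XX____XX__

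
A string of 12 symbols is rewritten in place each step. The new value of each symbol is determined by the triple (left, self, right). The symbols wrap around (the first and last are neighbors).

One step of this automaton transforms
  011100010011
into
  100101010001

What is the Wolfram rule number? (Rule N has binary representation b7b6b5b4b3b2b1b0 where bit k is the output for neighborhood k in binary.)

101

position 2: 111 → 0  (bit 7 = 0)
position 3: 110 → 1  (bit 6 = 1)
position 0: 101 → 1  (bit 5 = 1)
position 4: 100 → 0  (bit 4 = 0)
position 1: 011 → 0  (bit 3 = 0)
position 7: 010 → 1  (bit 2 = 1)
position 6: 001 → 0  (bit 1 = 0)
position 5: 000 → 1  (bit 0 = 1)
bits b7..b0 = 01100101 = 101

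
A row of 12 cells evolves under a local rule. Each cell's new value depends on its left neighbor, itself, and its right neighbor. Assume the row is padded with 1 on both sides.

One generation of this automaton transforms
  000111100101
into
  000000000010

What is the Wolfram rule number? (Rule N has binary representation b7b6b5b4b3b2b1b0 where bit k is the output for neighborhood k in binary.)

32

position 4: 111 → 0  (bit 7 = 0)
position 6: 110 → 0  (bit 6 = 0)
position 10: 101 → 1  (bit 5 = 1)
position 0: 100 → 0  (bit 4 = 0)
position 3: 011 → 0  (bit 3 = 0)
position 9: 010 → 0  (bit 2 = 0)
position 2: 001 → 0  (bit 1 = 0)
position 1: 000 → 0  (bit 0 = 0)
bits b7..b0 = 00100000 = 32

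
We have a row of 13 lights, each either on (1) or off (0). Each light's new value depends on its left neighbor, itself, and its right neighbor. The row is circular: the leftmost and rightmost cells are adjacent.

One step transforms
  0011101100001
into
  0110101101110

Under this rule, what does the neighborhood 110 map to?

1

At position 4 the neighborhood is 110; the next row has 1 there.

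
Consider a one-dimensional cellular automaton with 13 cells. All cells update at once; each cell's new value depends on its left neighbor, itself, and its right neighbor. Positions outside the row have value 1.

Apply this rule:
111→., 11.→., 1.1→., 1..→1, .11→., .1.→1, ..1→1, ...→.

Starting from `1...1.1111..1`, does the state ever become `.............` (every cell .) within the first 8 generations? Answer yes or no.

yes

.1.11.....11.
.1...1...1...
.11.111.111.1
.............
all cells are . at generation 4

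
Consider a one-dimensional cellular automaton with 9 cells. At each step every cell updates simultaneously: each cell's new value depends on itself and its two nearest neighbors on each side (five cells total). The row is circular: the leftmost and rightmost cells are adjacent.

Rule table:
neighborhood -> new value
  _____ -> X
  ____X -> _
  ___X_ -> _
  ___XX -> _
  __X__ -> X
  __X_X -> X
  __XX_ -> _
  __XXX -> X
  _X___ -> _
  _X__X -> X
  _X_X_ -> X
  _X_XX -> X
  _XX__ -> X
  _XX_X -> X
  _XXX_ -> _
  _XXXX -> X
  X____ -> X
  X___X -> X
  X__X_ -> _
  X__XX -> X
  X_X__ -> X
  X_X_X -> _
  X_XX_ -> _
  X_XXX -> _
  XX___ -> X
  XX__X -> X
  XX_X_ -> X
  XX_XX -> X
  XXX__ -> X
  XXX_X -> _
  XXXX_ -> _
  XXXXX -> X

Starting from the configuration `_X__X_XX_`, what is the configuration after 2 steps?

X_XX_XX_X

step 1: _XX_XX_XX
step 2: X_XX_XX_X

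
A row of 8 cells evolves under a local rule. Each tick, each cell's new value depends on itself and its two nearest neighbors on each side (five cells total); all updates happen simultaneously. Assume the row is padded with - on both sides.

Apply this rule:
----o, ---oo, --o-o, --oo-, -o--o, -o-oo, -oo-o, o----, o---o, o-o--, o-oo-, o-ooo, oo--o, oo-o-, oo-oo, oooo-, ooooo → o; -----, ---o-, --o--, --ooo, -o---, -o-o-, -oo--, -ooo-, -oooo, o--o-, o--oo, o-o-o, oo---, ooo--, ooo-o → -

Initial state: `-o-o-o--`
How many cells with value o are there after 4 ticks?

-o---o-o
---o-o-o
-o-o---o
-o-o-o--
count of o: 3

3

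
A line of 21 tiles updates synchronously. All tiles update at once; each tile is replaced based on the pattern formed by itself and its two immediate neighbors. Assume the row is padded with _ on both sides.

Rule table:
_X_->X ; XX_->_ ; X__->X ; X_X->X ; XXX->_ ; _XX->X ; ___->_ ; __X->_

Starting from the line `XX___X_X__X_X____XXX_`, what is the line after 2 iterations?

X_X__XXXX_XXXX___X__X
XXXX_X___XX___X__XX_X

XXXX_X___XX___X__XX_X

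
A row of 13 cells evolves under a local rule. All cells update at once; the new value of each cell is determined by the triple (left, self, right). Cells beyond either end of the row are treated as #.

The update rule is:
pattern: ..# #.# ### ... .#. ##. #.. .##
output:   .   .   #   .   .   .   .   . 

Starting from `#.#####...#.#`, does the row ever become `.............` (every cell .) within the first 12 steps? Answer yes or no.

...###.......
....#........
.............
all cells are . at step 3

yes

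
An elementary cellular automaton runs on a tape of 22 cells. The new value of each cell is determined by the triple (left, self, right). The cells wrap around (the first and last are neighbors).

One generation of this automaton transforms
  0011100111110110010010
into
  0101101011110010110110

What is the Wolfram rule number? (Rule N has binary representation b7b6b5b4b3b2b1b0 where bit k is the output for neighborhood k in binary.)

position 3: 111 → 1  (bit 7 = 1)
position 4: 110 → 1  (bit 6 = 1)
position 12: 101 → 0  (bit 5 = 0)
position 5: 100 → 0  (bit 4 = 0)
position 2: 011 → 0  (bit 3 = 0)
position 17: 010 → 1  (bit 2 = 1)
position 1: 001 → 1  (bit 1 = 1)
position 0: 000 → 0  (bit 0 = 0)
bits b7..b0 = 11000110 = 198

198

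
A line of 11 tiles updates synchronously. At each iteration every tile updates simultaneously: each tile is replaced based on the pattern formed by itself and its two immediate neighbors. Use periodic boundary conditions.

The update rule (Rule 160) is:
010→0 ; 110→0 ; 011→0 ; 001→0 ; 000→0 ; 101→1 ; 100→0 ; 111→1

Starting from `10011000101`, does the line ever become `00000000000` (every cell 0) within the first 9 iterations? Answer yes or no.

00000000010
00000000000
all cells are 0 at iteration 2

yes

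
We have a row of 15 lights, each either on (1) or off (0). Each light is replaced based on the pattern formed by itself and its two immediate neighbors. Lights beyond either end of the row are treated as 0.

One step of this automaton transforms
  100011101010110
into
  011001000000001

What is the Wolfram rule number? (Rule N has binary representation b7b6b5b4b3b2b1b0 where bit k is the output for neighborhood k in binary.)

position 5: 111 → 1  (bit 7 = 1)
position 6: 110 → 0  (bit 6 = 0)
position 7: 101 → 0  (bit 5 = 0)
position 1: 100 → 1  (bit 4 = 1)
position 4: 011 → 0  (bit 3 = 0)
position 0: 010 → 0  (bit 2 = 0)
position 3: 001 → 0  (bit 1 = 0)
position 2: 000 → 1  (bit 0 = 1)
bits b7..b0 = 10010001 = 145

145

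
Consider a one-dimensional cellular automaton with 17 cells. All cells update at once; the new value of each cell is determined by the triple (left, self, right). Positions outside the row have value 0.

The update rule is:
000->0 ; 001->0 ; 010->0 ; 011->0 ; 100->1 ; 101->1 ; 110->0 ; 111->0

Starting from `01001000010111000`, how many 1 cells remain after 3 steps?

4

step 1: 00100100001000100
step 2: 00010010000100010
step 3: 00001001000010001
count of 1: 4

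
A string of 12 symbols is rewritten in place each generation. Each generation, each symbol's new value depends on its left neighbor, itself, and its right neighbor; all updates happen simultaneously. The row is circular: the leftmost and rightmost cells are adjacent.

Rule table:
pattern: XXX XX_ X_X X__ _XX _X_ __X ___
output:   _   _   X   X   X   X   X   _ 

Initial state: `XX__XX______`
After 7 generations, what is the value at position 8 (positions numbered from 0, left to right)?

_

generation 1: X_XXX_X____X
generation 2: _XX__XXX__XX
generation 3: XX_XXX__XXX_
generation 4: X_XX__XXX__X
generation 5: _XX_XXX__XXX
generation 6: XX_XX__XXX__
generation 7: X_XX_XXX__XX
position 8 holds _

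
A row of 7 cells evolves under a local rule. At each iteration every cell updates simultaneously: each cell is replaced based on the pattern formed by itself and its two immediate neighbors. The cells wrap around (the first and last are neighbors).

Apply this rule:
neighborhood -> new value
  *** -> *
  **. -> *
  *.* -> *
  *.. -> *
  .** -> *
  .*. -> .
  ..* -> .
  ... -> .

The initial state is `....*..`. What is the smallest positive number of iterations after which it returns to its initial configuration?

7

.....*.
......*
*......
.*.....
..*....
...*...
....*..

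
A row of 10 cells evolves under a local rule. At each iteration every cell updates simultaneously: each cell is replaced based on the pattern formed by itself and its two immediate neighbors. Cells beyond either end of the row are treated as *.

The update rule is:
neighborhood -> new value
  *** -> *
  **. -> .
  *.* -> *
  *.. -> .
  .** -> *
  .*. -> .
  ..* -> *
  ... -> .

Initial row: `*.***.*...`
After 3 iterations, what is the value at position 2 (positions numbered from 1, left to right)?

*

iteration 1: .***.*...*
iteration 2: ***.*...**
iteration 3: **.*...***
position 2 holds *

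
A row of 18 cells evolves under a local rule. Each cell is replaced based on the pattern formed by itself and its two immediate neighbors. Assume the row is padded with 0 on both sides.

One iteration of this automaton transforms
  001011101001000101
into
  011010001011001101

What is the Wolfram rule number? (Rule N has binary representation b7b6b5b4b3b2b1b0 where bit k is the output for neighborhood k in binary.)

position 5: 111 → 0  (bit 7 = 0)
position 6: 110 → 0  (bit 6 = 0)
position 3: 101 → 0  (bit 5 = 0)
position 9: 100 → 0  (bit 4 = 0)
position 4: 011 → 1  (bit 3 = 1)
position 2: 010 → 1  (bit 2 = 1)
position 1: 001 → 1  (bit 1 = 1)
position 0: 000 → 0  (bit 0 = 0)
bits b7..b0 = 00001110 = 14

14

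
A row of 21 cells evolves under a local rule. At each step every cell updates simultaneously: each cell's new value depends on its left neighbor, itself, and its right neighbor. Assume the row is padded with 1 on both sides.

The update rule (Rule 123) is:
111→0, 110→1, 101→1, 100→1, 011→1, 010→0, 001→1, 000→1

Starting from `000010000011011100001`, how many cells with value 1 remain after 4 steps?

111101111111110111111
000111000000011100000
111101111111110111111  (repeats step 1; period 2)
step 4: 000111000000011100000
count of 1: 6

6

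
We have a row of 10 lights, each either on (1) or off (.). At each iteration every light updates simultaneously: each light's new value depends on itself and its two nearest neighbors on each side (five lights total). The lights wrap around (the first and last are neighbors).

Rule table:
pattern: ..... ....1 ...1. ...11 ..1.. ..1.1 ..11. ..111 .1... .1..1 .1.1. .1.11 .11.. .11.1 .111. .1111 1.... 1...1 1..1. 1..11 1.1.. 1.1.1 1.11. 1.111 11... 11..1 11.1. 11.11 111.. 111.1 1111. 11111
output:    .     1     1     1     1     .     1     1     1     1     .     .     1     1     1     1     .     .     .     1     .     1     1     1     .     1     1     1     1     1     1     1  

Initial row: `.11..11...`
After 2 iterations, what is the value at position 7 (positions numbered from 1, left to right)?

iteration 1: 1111111..1
iteration 2: 1111111111
position 7 holds 1

1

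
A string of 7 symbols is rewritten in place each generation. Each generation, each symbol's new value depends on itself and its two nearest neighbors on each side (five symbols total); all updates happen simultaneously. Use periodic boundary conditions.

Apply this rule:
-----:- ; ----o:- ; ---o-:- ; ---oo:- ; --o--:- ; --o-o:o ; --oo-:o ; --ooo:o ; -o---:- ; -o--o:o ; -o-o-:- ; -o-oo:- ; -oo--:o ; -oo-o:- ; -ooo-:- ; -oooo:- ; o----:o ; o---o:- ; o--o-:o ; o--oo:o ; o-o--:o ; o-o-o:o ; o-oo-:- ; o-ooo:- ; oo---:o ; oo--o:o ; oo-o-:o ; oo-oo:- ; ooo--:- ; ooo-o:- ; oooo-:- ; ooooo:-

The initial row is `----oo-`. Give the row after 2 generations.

generation 1: o---ooo
generation 2: -o--o--

-o--o--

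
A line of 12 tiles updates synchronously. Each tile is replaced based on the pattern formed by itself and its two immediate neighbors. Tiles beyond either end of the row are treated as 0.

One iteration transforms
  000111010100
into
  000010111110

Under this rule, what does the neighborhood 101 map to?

1

At position 6 the neighborhood is 101; the next row has 1 there.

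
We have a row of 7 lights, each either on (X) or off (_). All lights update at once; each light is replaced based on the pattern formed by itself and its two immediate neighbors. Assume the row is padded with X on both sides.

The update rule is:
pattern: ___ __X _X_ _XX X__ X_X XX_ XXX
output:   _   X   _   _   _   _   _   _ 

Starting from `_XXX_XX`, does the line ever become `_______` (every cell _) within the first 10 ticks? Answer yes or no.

_______
all cells are _ at tick 1

yes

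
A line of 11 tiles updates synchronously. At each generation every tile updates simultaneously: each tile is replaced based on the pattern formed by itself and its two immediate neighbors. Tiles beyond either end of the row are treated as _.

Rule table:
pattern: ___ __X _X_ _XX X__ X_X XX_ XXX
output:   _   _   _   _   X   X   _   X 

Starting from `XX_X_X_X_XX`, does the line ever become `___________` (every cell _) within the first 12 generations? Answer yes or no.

yes

__X_X_X_X__
___X_X_X_X_
____X_X_X_X
_____X_X_X_
______X_X_X
_______X_X_
________X_X
_________X_
__________X
___________
all cells are _ at generation 10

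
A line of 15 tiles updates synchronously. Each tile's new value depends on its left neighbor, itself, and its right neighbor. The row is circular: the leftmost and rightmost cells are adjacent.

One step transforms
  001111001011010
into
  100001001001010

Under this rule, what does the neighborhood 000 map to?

1

At position 0 the neighborhood is 000; the next row has 1 there.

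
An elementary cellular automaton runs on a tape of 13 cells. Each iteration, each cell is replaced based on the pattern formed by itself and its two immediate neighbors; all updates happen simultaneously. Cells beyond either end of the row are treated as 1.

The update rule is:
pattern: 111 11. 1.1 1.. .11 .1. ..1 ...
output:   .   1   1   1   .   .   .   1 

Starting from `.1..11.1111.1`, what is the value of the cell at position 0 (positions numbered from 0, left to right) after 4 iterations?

1

1.1..11...11.
11.1..111..11
.11.1...11...
1.11.11..111.
position 0 holds 1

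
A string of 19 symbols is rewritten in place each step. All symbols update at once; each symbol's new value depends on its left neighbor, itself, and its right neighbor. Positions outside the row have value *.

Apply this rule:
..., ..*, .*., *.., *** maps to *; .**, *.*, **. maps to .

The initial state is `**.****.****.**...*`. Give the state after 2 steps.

.***..***..****.*..

*...**...**....***.
.***..***..****.*..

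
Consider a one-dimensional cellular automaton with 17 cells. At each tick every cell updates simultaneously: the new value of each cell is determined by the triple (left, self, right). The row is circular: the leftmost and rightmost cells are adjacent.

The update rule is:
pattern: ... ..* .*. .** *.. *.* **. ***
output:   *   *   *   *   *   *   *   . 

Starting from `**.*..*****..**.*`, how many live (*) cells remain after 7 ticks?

.******...*******
**....*****.....*
.******...*******  (repeats tick 1; period 2)
tick 7: .******...*******
count of *: 13

13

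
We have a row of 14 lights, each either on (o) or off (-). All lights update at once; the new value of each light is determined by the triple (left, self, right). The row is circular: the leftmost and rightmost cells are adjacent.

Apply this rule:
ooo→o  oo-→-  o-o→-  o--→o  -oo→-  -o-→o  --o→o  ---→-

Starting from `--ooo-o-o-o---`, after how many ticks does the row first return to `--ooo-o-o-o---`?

tick 1: -o-o--o-o-oo--
tick 2: oo-oooo-o---o-
tick 3: ----oo--oo-oo-
tick 4: ---o--oo-----o
tick 5: o-oooo--o---oo
tick 6: ---oo-oooo-o-o
tick 7: o-o----oo--o-o
tick 8: --oo--o--ooo--
tick 9: -o--ooooo-o-o-
tick 10: oooo-ooo--o-oo
tick 11: ooo---o-ooo--o
tick 12: oo-o-oo--o-oo-
tick 13: ---o---ooo----
tick 14: --ooo-o-o-o---

14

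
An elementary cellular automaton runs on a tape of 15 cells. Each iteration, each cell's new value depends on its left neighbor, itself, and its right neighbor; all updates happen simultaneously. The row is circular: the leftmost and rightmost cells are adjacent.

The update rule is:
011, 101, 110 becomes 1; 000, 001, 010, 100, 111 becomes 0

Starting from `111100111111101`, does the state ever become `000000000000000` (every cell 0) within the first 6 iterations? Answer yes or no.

yes

iteration 1: 000100100000111
iteration 2: 000000000000101
iteration 3: 000000000000010
iteration 4: 000000000000000
all cells are 0 at iteration 4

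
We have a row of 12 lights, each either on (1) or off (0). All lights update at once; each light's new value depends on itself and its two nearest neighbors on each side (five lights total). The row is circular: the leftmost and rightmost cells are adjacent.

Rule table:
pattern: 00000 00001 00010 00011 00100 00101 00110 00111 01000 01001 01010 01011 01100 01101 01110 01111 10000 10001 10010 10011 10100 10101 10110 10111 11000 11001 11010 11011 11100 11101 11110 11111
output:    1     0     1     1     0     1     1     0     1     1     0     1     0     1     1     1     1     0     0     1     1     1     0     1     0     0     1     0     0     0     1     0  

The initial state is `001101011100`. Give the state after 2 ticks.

tick 1: 011111111001
tick 2: 111000010001

111000010001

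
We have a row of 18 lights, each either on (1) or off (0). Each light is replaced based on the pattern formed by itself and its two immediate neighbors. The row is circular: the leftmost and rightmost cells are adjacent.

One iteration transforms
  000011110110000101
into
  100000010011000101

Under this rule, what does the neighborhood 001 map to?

At position 3 the neighborhood is 001; the next row has 0 there.

0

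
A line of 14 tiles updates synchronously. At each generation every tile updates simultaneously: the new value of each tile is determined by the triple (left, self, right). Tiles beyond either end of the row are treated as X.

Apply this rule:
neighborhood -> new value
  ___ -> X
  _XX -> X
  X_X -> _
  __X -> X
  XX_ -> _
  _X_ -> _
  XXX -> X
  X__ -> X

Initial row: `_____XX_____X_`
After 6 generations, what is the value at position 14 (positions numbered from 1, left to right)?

X

XXXXXX_XXXXX__
XXXXX__XXXX_XX
XXXX_XXXXX__XX
XXX__XXXX_XXXX
XX_XXXXX__XXXX
X__XXXX_XXXXXX
position 14 holds X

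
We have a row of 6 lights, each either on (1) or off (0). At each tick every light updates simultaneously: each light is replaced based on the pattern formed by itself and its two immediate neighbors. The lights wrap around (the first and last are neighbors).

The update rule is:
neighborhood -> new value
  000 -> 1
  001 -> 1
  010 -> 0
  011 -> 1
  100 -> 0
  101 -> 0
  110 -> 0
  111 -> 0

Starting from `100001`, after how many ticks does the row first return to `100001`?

6

001111
011000
110011
000110
111100
100001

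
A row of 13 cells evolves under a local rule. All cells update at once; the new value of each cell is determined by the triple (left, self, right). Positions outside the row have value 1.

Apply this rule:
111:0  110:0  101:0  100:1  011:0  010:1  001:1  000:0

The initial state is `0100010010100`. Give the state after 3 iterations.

iteration 1: 0110111110111
iteration 2: 0000000000000
iteration 3: 1000000000001

1000000000001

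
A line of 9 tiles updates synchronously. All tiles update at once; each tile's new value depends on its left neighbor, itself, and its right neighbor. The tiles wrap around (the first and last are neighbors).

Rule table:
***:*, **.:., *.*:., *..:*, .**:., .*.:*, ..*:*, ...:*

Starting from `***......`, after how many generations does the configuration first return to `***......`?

generation 1: .*.******
generation 2: .*..****.
generation 3: ****.**.*
generation 4: ***......

4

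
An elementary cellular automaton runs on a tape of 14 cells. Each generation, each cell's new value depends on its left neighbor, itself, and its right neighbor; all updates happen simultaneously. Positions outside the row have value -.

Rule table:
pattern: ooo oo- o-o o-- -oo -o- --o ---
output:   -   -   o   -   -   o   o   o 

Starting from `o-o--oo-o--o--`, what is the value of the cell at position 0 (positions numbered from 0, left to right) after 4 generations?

generation 1: ooo-o--oo-oo-o
generation 2: ---oo-o--o--oo
generation 3: ooo--oo-oo-o--
generation 4: ----o--o--oo-o
position 0 holds -

-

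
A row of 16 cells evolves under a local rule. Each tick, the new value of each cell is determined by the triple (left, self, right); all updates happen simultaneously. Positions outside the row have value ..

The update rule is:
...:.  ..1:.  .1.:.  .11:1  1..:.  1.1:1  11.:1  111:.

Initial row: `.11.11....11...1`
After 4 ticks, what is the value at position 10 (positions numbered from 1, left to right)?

.11111....11....
.1...1....11....
..........11....
..........11....
position 10 holds .

.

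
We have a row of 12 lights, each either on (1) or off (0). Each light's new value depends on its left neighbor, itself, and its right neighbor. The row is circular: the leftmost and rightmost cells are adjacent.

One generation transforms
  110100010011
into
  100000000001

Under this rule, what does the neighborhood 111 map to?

1

At position 0 the neighborhood is 111; the next row has 1 there.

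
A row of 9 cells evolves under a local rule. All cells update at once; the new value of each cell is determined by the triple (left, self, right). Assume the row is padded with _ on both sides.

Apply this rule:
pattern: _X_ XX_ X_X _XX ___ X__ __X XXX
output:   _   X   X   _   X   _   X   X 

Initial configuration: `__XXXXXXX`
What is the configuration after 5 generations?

X_X_XX_XX

generation 1: XX_XXXXXX
generation 2: _XX_XXXXX
generation 3: X_XX_XXXX
generation 4: _X_XX_XXX
generation 5: X_X_XX_XX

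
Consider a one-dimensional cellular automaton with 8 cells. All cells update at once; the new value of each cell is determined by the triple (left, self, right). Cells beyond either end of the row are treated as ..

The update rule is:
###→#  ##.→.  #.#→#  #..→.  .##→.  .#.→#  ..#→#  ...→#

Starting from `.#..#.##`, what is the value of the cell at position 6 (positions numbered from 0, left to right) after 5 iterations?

.

##.###..
..#.#..#
#####.##
.###.#..
#.#.##.#
position 6 holds .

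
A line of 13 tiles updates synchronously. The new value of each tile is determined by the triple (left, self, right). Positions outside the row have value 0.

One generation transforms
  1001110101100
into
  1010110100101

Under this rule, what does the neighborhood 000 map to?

At position 12 the neighborhood is 000; the next row has 1 there.

1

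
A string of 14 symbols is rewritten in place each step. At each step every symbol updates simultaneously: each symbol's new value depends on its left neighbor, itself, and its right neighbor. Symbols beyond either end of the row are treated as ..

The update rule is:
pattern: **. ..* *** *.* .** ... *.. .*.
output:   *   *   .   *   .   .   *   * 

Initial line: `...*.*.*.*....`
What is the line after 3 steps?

***......*.**.

..*********...
.*........**..
***......*.**.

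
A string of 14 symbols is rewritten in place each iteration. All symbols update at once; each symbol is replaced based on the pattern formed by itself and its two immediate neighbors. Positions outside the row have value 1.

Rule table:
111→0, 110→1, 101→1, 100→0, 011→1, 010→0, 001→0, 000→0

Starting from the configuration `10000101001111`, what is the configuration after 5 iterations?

10000000000000

10000010001000
10000000000000
10000000000000  (fixed point — unchanged through iteration 5)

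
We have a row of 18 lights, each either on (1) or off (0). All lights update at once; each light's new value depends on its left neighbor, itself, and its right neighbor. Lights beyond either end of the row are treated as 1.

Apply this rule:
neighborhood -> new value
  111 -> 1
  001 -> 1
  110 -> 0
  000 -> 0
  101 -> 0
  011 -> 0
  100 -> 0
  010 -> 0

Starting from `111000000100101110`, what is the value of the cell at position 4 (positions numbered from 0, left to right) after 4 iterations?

0

110000001001000100
100000010010001001
000000100100010010
000001001000100100
position 4 holds 0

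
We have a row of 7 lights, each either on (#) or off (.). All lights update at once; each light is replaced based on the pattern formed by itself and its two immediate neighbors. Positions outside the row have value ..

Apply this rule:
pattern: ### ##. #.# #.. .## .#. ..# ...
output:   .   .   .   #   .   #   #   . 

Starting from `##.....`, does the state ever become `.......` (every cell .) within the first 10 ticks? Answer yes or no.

no

..#....
.###...
#...#..
##.###.
......#
.....##
....#..
...###.
..#...#
.###.##
tick 10 is .###.##, still not uniform .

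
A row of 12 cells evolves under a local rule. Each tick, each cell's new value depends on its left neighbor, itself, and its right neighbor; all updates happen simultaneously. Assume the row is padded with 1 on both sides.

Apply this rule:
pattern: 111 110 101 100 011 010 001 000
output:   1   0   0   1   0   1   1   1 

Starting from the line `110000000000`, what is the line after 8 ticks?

111111000111

101111111111
000111111111
111011111111
110001111111
101110111111
000100011111
111111101111
111111000111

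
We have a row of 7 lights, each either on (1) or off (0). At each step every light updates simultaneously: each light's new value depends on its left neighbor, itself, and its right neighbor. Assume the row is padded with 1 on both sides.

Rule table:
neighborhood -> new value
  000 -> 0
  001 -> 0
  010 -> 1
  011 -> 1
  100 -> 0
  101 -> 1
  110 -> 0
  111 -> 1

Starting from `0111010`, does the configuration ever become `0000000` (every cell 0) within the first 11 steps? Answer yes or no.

1110111
1101111
1011111
0111111
1111111
1111111  (fixed point — unchanged through step 11)
step 11 is 1111111, still not uniform 0

no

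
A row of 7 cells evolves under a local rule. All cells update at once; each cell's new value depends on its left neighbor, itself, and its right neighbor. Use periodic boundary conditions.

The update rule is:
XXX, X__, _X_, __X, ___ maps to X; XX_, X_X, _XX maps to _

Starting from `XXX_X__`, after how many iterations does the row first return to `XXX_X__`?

7

iteration 1: _X__XXX
iteration 2: _XXX_X_
iteration 3: X_X__XX
iteration 4: __XXX_X
iteration 5: XX_X__X
iteration 6: X__XXX_
iteration 7: XXX_X__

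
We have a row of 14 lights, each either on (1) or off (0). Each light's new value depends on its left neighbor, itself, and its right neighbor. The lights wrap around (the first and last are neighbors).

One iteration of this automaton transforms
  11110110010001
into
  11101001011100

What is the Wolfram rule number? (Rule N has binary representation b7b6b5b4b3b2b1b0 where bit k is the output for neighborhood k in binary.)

position 0: 111 → 1  (bit 7 = 1)
position 3: 110 → 0  (bit 6 = 0)
position 4: 101 → 1  (bit 5 = 1)
position 7: 100 → 1  (bit 4 = 1)
position 5: 011 → 0  (bit 3 = 0)
position 9: 010 → 1  (bit 2 = 1)
position 8: 001 → 0  (bit 1 = 0)
position 11: 000 → 1  (bit 0 = 1)
bits b7..b0 = 10110101 = 181

181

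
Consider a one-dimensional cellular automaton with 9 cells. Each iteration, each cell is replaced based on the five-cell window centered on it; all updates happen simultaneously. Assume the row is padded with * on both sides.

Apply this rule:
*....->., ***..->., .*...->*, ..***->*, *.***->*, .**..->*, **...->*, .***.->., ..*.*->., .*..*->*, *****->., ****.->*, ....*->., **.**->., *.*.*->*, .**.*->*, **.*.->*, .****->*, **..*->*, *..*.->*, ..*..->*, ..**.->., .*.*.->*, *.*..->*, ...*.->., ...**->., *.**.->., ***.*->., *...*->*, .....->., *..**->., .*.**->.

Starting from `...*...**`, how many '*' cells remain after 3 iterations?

iteration 1: **.***.**
iteration 2: *..*...**
iteration 3: .*****.**
count of *: 7

7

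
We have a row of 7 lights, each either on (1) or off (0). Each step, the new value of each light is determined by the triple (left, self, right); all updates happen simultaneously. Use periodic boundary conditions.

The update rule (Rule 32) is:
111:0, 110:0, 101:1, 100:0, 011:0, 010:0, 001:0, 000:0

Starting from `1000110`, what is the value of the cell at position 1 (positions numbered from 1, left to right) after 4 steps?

0000001
0000000
0000000  (fixed point — unchanged through step 4)
position 1 holds 0

0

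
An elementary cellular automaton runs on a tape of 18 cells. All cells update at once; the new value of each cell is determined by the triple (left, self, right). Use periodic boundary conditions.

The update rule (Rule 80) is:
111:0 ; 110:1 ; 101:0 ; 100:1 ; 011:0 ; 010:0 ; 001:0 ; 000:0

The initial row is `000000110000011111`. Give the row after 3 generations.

generation 1: 100000011000000001
generation 2: 110000001100000000
generation 3: 011000000110000000

011000000110000000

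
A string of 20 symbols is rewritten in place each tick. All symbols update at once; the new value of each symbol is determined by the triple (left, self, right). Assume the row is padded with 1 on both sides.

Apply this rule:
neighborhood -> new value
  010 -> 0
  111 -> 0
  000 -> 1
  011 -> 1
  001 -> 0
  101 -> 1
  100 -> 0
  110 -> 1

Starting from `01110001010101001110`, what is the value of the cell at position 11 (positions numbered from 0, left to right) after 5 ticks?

tick 1: 11010100101010001011
tick 2: 01101000010100100110
tick 3: 11110011001000000111
tick 4: 00010011000011110100
tick 5: 01000011011010011000
position 11 holds 0

0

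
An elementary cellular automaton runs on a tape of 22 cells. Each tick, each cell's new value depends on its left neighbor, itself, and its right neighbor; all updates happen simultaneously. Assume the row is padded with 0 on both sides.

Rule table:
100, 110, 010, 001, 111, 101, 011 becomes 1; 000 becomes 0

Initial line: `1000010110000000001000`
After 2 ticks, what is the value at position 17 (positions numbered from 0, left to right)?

1

tick 1: 1100111111000000011100
tick 2: 1111111111100000111110
position 17 holds 1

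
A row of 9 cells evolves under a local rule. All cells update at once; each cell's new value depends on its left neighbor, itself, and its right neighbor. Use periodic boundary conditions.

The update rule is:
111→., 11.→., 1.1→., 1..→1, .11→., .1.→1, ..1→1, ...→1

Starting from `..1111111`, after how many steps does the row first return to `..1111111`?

11.......
..1111111

2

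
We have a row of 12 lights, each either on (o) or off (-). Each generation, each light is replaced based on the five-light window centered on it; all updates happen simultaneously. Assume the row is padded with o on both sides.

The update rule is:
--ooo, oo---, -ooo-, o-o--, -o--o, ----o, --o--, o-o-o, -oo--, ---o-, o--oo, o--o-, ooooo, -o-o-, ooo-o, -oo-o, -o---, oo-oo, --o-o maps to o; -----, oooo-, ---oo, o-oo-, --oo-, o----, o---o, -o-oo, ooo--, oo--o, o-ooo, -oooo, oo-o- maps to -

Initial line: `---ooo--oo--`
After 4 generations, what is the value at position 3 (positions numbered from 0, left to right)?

generation 1: o--oo--o-o-o
generation 2: --o-o-oooo--
generation 3: -oooo------o
generation 4: o----o---o-o
position 3 holds -

-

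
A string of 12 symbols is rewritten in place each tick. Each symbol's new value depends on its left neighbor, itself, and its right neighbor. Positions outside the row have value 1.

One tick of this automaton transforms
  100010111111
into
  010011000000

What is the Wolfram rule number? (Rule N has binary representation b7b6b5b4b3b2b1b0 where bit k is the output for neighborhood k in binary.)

position 7: 111 → 0  (bit 7 = 0)
position 0: 110 → 0  (bit 6 = 0)
position 5: 101 → 1  (bit 5 = 1)
position 1: 100 → 1  (bit 4 = 1)
position 6: 011 → 0  (bit 3 = 0)
position 4: 010 → 1  (bit 2 = 1)
position 3: 001 → 0  (bit 1 = 0)
position 2: 000 → 0  (bit 0 = 0)
bits b7..b0 = 00110100 = 52

52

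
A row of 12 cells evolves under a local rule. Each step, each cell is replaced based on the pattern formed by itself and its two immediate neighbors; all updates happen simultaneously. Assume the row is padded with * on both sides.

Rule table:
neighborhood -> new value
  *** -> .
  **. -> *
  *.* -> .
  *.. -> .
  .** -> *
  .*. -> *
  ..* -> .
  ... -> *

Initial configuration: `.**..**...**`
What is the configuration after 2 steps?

.**..**.*.*.
.**..**.*.*.

.**..**.*.*.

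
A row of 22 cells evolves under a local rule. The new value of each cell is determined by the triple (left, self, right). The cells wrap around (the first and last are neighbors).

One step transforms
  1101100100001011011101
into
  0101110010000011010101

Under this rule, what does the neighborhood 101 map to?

At position 2 the neighborhood is 101; the next row has 0 there.

0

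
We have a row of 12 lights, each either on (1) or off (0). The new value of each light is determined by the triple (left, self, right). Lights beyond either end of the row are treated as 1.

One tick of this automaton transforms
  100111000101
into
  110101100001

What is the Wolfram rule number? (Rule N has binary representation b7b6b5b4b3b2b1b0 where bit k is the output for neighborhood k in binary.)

position 4: 111 → 0  (bit 7 = 0)
position 0: 110 → 1  (bit 6 = 1)
position 10: 101 → 0  (bit 5 = 0)
position 1: 100 → 1  (bit 4 = 1)
position 3: 011 → 1  (bit 3 = 1)
position 9: 010 → 0  (bit 2 = 0)
position 2: 001 → 0  (bit 1 = 0)
position 7: 000 → 0  (bit 0 = 0)
bits b7..b0 = 01011000 = 88

88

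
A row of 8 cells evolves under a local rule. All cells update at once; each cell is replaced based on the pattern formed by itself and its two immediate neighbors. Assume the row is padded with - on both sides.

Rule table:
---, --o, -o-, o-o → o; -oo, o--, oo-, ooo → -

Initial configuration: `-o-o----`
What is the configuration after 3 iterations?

ooooo-oo

oooo-ooo
----o---
ooooo-oo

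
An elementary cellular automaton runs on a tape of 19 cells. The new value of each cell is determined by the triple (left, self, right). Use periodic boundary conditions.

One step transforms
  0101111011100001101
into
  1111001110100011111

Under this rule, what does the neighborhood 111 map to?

0

At position 4 the neighborhood is 111; the next row has 0 there.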